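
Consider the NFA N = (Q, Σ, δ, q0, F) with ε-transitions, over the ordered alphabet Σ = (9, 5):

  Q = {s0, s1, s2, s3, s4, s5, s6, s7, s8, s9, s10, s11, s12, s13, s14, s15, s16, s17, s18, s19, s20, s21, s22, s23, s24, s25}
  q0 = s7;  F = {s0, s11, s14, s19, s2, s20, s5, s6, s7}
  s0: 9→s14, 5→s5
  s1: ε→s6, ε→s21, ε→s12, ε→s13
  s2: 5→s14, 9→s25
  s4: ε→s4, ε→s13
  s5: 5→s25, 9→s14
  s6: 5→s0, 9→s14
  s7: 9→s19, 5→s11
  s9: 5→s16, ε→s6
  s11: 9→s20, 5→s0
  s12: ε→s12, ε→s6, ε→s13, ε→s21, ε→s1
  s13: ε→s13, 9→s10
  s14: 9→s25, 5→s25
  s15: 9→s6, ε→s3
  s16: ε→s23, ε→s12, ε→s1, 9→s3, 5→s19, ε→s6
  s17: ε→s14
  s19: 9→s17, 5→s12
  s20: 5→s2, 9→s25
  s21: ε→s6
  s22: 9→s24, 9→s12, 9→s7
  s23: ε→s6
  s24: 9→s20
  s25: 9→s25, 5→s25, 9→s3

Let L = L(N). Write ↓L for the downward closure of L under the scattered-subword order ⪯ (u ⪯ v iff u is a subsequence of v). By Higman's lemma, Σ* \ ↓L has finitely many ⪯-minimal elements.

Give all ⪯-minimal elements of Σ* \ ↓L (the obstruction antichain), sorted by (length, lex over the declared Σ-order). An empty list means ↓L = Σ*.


|Q|=26, |F|=9, |δ|=51 (21 ε).
min D↑ (10 st, q0=0, F={7}): 0:9→1,5→2 1:9→3,5→4 2:9→5,5→6 3:9→7,5→7 4:9→3,5→6 5:9→7,5→8 6:9→3,5→9 7:9→7,5→7 8:9→7,5→3 9:9→3,5→7 [Hopcroft].
'999': |S_i|=[17, 15, 5, 2] end={s25,s3} rej; 3/3 single-dels accept.
'995': N↓-sim [17, 15, 5, 2] end={s25,s3} rej; 3/3 deletions ∈↓L.
'599': |S_i|=[17, 14, 6, 2] end={s25,s3} rej; 3/3 single-dels accept.
'5595': N↓-sim [17, 14, 6, 3, 2] end={s25,s3} ∉↓L; 4/4 deletions ∈↓L.
'5555': N↓-sim [17, 14, 6, 4, 2] end={s25,s3} ∉↓L; 4/4 del acc.
5 words, ⪯-incomp.

A = [999, 995, 599, 5595, 5555].


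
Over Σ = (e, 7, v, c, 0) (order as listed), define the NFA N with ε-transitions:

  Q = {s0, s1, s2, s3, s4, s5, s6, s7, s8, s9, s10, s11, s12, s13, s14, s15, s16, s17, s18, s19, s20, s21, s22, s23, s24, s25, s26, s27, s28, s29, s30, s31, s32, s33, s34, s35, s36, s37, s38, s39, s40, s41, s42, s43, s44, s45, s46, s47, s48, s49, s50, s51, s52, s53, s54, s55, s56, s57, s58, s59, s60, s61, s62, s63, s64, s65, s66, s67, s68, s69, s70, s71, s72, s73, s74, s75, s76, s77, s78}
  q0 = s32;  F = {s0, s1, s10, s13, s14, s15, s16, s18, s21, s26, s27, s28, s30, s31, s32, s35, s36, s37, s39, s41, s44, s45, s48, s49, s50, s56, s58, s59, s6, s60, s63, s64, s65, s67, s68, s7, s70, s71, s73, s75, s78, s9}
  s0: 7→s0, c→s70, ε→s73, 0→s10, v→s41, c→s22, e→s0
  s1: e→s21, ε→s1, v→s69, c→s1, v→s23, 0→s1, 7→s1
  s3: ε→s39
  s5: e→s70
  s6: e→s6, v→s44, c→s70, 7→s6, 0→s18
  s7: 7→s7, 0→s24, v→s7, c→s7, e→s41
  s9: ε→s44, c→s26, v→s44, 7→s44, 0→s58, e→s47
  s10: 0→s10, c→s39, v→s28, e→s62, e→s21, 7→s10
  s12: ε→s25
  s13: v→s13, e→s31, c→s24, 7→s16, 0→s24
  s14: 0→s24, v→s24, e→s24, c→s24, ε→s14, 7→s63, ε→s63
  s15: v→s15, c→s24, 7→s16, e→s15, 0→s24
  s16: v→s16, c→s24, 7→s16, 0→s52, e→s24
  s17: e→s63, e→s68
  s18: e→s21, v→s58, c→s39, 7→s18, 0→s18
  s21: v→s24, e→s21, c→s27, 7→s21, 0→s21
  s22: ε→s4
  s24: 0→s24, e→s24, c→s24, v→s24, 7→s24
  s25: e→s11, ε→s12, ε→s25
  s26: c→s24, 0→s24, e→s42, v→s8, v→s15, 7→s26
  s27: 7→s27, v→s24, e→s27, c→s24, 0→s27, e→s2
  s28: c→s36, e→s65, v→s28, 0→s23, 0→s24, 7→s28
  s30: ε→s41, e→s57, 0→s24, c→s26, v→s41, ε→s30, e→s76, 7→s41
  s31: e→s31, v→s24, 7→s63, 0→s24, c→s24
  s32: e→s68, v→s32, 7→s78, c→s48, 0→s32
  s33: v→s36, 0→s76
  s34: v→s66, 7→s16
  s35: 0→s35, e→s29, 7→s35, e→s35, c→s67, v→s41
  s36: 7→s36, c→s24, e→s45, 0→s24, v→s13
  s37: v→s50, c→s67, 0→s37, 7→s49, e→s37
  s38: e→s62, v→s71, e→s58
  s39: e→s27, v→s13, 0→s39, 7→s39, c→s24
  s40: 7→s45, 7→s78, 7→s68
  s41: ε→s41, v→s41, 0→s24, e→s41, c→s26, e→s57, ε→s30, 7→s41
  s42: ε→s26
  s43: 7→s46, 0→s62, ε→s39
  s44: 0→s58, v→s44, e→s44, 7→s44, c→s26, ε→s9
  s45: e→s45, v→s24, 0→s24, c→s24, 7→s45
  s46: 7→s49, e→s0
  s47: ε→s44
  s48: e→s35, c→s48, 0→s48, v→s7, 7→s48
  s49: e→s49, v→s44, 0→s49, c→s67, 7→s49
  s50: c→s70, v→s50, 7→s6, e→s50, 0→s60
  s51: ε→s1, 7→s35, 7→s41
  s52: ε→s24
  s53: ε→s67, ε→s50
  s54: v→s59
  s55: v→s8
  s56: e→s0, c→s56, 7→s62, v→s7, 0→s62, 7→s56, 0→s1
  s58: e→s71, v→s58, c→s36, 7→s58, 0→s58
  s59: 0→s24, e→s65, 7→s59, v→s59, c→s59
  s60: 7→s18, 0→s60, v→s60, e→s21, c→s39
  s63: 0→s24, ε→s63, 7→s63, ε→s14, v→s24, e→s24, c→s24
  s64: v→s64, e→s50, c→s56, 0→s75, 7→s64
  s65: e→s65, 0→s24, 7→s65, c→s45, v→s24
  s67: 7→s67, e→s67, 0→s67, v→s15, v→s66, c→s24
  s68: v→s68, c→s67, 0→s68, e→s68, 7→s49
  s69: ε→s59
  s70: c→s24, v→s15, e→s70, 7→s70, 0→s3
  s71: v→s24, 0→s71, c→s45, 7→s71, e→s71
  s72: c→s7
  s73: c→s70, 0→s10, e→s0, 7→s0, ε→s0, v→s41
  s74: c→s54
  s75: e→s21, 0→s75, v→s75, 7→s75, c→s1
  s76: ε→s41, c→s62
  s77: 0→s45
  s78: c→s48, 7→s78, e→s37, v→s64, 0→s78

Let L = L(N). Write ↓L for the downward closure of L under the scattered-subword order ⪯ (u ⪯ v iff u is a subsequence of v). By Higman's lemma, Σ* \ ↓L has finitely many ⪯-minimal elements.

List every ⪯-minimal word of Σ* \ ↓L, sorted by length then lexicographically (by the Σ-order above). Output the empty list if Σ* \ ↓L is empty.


|Q|=79, |F|=42, |δ|=280 (27 ε).
min D↑ (39 st, q0=0, F={12}): 0:e→1,7→2,v→0,c→3,0→0 1:e→1,7→4,v→1,c→5,0→1 2:e→6,7→2,v→7,c→3,0→2 3:e→8,7→3,v→9,c→3,0→3 4:e→4,7→4,v→10,c→5,0→4 5:e→5,7→5,v→11,c→12,0→5 6:e→6,7→4,v→13,c→5,0→6 7:e→13,7→7,v→7,c→14,0→15 8:e→8,7→8,v→16,c→5,0→8 9:e→16,7→9,v→9,c→9,0→12 10:e→10,7→10,v→10,c→17,0→18 11:e→11,7→19,v→11,c→12,0→12 12:e→12,7→12,v→12,c→12,0→12 13:e→13,7→20,v→13,c→21,0→22 14:e→23,7→14,v→9,c→14,0→24 15:e→25,7→15,v→15,c→24,0→15 16:e→16,7→16,v→16,c→17,0→12 17:e→17,7→17,v→11,c→12,0→12 18:e→26,7→18,v→18,c→27,0→18 19:e→12,7→19,v→19,c→12,0→12 20:e→20,7→20,v→10,c→21,0→28 21:e→21,7→21,v→11,c→12,0→29 22:e→25,7→28,v→22,c→29,0→22 23:e→23,7→23,v→16,c→21,0→30 24:e→25,7→24,v→31,c→24,0→24 25:e→25,7→25,v→12,c→32,0→25 26:e→26,7→26,v→12,c→33,0→26 27:e→33,7→27,v→34,c→12,0→12 28:e→25,7→28,v→18,c→29,0→28 29:e→32,7→29,v→34,c→12,0→29 30:e→25,7→30,v→35,c→29,0→30 31:e→36,7→31,v→31,c→31,0→12 32:e→32,7→32,v→12,c→12,0→32 33:e→33,7→33,v→12,c→12,0→12 34:e→37,7→19,v→34,c→12,0→12 35:e→36,7→35,v→35,c→27,0→12 36:e→36,7→36,v→12,c→33,0→12 37:e→37,7→38,v→12,c→12,0→12 38:e→12,7→38,v→12,c→12,0→12 (ε-aug+det+¬).
'ecc': N↓-sim [58, 48, 23, 1] end={s24} rej; 3/3 del acc.
'cv0': N↓-sim [58, 42, 25, 3] end={s23,s24,s52} rej; 3/3 del acc.
'e7vc0': |S_i|=[58, 48, 44, 27, 14, 2] end={s24,s52} rej; 5/5 del acc.
'ecv7e': run [58, 48, 23, 10, 5, 1] end={s24} ∉↓L; 5/5 del acc.
'7v0ev': |S_i|=[58, 56, 49, 27, 11, 1] end={s24} ∉↓L; 5/5 deletions ∈↓L.
5 words, ⪯-incomp.

A = [ecc, cv0, e7vc0, ecv7e, 7v0ev].


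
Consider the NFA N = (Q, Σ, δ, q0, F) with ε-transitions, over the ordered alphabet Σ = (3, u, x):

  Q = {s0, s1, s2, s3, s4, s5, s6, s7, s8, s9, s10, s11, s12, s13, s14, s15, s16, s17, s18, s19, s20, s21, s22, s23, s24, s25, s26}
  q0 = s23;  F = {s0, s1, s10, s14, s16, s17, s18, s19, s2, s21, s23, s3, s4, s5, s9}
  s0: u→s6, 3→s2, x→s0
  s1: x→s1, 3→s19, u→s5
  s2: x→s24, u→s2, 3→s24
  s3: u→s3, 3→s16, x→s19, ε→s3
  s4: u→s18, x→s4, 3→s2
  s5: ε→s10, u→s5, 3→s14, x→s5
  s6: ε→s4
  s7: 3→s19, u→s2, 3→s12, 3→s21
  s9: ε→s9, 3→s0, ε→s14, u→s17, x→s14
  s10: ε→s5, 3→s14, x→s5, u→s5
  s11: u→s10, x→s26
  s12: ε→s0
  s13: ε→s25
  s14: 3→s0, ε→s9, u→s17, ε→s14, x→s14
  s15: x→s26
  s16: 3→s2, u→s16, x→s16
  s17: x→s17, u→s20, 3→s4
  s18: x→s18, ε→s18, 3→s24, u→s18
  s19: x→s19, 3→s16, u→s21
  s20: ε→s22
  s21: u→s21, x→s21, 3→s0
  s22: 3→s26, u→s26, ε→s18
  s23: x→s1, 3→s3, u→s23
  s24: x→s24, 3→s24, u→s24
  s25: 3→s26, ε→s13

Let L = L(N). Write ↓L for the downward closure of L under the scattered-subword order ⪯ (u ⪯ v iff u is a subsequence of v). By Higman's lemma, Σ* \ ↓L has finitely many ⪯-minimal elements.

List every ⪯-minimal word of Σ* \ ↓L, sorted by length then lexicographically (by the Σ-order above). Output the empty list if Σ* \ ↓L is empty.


A = [3333, 333x, xu3uu3].

|Q|=27, |F|=15, |δ|=72 (14 ε).
min D↑ (14 st, q0=0, F={9}): 0:3→1,u→0,x→2 1:3→3,u→1,x→4 2:3→4,u→5,x→2 3:3→6,u→3,x→3 4:3→3,u→7,x→4 5:3→8,u→5,x→5 6:3→9,u→6,x→9 7:3→10,u→7,x→7 8:3→10,u→11,x→8 9:3→9,u→9,x→9 10:3→6,u→12,x→10 11:3→12,u→13,x→11 12:3→6,u→13,x→12 13:3→9,u→13,x→13 [Hopcroft].
'3333': N↓-sim [20, 16, 8, 2, 1] end={s24} ∉↓L; 4/4 single-dels accept.
'333x': run [20, 16, 8, 2, 1] end={s24} rej; 4/4 deletions ∈↓L.
'xu3uu3': N↓-sim [20, 18, 16, 12, 9, 6, 2] end={s24,s26} — reject; 6/6 del acc.
3 words, ⪯-incomp.


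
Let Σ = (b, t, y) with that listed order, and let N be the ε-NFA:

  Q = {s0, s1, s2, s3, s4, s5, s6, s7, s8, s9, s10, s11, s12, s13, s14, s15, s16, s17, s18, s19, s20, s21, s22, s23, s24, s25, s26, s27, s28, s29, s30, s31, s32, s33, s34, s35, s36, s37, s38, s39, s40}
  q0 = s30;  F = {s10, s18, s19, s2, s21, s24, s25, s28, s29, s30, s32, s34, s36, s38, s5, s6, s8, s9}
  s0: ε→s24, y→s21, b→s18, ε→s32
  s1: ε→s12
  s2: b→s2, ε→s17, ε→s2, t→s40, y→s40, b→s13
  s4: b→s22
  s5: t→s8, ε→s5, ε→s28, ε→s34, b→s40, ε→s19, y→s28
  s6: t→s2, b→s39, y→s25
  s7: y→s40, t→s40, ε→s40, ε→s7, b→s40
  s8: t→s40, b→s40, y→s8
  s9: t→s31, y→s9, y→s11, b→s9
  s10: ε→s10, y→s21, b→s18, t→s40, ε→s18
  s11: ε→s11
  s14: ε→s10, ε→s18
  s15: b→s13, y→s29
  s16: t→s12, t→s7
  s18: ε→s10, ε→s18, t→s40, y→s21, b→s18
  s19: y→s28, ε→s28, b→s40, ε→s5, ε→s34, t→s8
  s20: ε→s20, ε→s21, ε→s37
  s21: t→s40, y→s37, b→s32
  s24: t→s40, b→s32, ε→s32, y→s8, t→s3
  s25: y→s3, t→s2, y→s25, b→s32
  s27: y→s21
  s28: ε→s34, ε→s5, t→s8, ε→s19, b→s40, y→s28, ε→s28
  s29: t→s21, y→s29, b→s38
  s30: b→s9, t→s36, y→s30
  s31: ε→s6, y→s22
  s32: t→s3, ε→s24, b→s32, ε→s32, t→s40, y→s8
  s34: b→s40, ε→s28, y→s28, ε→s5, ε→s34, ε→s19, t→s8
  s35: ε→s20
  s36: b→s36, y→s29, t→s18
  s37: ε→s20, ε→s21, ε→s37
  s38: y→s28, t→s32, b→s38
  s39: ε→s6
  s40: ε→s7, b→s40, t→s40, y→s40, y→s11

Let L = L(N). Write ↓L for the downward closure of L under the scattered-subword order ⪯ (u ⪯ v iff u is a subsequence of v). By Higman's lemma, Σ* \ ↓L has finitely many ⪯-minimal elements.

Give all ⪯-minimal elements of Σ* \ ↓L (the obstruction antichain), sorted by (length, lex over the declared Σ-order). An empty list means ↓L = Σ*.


|Q|=41, |F|=18, |δ|=117 (42 ε).
min D↑ (14 st, q0=0, F={8}): 0:b→1,t→2,y→0 1:b→1,t→3,y→1 2:b→2,t→4,y→5 3:b→3,t→6,y→7 4:b→4,t→8,y→9 5:b→10,t→9,y→5 6:b→6,t→8,y→8 7:b→11,t→6,y→7 8:b→8,t→8,y→8 9:b→11,t→8,y→9 10:b→10,t→11,y→12 11:b→11,t→8,y→13 12:b→8,t→13,y→12 13:b→8,t→8,y→13 (ε-aug+det+¬).
'ttt': |S_i|=[29, 27, 15, 4] end={s11,s3,s40,s7} — reject; 3/3 deletions ∈↓L.
'btty': run [29, 28, 20, 7, 3] end={s11,s40,s7} ∉↓L; 4/4 del acc.
'btybt': |S_i|=[29, 28, 20, 15, 10, 4] end={s11,s3,s40,s7} — reject; 5/5 deletions ∈↓L.
'tybyb': |S_i|=[29, 27, 21, 15, 8, 3] end={s11,s40,s7} — reject; 5/5 deletions ∈↓L.
4 minimals (antichain).

Antichain: [ttt, btty, btybt, tybyb].


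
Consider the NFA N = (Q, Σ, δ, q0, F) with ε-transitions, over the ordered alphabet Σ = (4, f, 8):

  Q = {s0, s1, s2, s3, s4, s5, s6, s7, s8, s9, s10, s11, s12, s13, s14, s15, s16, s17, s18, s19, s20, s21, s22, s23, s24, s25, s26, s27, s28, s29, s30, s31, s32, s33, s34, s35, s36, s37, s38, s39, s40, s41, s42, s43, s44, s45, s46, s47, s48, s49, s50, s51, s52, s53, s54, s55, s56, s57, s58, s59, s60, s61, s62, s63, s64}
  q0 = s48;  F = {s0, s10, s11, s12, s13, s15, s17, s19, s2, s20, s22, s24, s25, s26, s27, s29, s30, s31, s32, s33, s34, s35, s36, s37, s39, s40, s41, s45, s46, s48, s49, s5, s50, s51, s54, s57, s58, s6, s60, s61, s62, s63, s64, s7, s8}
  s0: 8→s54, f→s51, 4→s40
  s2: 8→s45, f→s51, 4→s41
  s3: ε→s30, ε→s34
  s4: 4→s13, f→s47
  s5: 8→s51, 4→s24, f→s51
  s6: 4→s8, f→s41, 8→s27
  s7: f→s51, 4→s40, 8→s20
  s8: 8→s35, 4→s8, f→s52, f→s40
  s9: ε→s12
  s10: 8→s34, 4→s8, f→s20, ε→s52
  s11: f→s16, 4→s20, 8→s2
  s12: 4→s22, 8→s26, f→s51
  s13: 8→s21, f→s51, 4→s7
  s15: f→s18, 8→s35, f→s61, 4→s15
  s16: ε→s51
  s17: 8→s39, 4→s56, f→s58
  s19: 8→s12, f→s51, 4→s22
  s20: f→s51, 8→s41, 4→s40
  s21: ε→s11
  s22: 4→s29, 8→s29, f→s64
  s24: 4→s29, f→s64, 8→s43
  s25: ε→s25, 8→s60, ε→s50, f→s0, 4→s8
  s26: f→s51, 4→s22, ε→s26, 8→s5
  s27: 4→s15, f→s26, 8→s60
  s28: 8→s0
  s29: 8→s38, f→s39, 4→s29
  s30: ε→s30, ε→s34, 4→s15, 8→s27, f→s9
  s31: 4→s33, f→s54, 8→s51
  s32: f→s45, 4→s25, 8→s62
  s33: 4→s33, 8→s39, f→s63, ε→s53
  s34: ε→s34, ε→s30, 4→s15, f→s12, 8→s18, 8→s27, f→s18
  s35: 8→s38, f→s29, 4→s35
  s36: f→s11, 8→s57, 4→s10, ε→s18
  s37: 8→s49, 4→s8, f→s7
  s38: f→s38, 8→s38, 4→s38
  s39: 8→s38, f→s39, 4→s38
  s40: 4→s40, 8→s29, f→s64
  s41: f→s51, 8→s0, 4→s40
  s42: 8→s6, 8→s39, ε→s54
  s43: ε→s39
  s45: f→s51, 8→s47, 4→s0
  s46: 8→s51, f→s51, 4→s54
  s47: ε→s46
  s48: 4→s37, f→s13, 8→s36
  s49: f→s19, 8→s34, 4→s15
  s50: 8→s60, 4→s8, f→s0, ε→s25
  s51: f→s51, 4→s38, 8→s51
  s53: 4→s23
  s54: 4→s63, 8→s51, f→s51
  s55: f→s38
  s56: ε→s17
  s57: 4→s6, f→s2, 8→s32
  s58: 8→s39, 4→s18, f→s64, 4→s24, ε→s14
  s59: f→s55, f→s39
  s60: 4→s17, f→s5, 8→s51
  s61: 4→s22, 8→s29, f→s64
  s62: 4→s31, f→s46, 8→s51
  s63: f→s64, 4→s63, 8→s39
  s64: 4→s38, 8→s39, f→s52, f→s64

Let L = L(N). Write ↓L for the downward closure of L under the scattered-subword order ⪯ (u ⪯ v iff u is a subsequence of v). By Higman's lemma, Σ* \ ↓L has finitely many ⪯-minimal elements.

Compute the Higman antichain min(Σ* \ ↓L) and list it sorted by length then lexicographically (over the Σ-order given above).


Antichain: [ff4, 4488, 48f448, 888884].

|Q|=65, |F|=45, |δ|=174 (21 ε).
min D↑ (44 st, q0=0, F={17}): 0:4→1,f→2,8→3 1:4→4,f→5,8→6 2:4→5,f→7,8→8 3:4→9,f→8,8→10 4:4→4,f→11,8→12 5:4→11,f→7,8→13 6:4→14,f→15,8→16 7:4→17,f→7,8→7 8:4→13,f→7,8→18 9:4→4,f→13,8→16 10:4→19,f→18,8→20 11:4→11,f→21,8→22 12:4→12,f→22,8→17 13:4→11,f→7,8→23 14:4→14,f→24,8→12 15:4→25,f→7,8→26 16:4→14,f→26,8→27 17:4→17,f→17,8→17 18:4→23,f→7,8→28 19:4→4,f→23,8→27 20:4→29,f→28,8→30 21:4→17,f→21,8→31 22:4→22,f→31,8→17 23:4→11,f→7,8→32 24:4→25,f→21,8→22 25:4→22,f→21,8→22 26:4→25,f→7,8→33 27:4→14,f→33,8→34 28:4→32,f→7,8→35 29:4→4,f→32,8→34 30:4→36,f→35,8→7 31:4→17,f→31,8→17 32:4→11,f→7,8→37 33:4→25,f→7,8→38 34:4→39,f→38,8→7 35:4→37,f→7,8→7 36:4→40,f→37,8→7 37:4→41,f→7,8→7 38:4→42,f→7,8→7 39:4→39,f→43,8→31 40:4→40,f→41,8→31 41:4→41,f→21,8→31 42:4→22,f→21,8→31 43:4→42,f→21,8→31.
'ff4': run [57, 33, 6, 1] end={s38} — reject; 3/3 deletions ∈↓L.
'4488': |S_i|=[57, 44, 22, 5, 1] end={s38} ∉↓L; 4/4 single-dels accept.
'48f448': run [57, 44, 33, 18, 9, 3, 1] end={s38} rej; 6/6 deletions ∈↓L.
'888884': run [57, 53, 45, 37, 25, 4, 1] end={s38} — reject; 6/6 del acc.
4 obstructions.


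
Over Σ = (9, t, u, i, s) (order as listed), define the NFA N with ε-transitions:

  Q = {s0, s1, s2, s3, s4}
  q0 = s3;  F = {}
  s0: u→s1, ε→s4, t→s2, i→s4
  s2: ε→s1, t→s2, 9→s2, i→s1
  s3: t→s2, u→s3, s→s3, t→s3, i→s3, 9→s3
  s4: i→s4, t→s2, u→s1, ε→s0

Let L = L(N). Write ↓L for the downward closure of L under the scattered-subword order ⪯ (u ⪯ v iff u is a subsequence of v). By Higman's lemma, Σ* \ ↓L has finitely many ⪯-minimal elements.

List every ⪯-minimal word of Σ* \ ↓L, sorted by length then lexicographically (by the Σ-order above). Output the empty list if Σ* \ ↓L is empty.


min(Σ*\↓L) = [ε].

|Q|=5, |F|=0, |δ|=18 (3 ε).
min D↑ (1 st, q0=0, F={0}): 0:9→0,t→0,u→0,i→0,s→0 (ε-aug+det+¬).
ε ∈ L(D↑) — L = ∅.


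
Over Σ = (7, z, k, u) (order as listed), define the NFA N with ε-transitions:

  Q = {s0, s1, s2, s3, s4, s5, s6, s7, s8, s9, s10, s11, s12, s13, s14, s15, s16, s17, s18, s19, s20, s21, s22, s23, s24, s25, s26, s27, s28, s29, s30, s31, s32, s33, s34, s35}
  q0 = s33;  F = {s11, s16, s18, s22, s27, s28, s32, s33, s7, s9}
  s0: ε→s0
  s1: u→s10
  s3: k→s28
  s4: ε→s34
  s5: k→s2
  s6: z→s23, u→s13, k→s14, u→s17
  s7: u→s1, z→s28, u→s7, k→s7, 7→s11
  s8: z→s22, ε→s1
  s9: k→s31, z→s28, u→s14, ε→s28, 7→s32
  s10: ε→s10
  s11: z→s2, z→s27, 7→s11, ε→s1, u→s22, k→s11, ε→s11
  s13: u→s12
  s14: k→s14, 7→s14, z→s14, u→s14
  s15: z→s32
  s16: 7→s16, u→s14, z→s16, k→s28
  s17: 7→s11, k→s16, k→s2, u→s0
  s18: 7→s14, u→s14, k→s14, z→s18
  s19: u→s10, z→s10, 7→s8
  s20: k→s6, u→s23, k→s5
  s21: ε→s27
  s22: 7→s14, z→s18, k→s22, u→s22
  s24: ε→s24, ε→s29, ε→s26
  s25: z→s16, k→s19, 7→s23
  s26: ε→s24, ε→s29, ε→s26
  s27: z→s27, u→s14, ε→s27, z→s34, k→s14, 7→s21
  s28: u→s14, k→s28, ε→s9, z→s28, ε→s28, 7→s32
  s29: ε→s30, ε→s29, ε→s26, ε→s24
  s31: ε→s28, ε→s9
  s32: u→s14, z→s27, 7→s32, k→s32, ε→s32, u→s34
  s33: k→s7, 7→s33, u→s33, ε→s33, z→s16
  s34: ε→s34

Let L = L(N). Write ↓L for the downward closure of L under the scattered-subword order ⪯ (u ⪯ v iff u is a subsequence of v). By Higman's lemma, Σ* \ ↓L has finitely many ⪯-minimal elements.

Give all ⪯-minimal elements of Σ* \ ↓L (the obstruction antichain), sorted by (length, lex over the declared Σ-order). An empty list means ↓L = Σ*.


|Q|=36, |F|=10, |δ|=97 (26 ε).
min D↑ (10 st, q0=0, F={4}): 0:7→0,z→1,k→2,u→0 1:7→1,z→1,k→3,u→4 2:7→5,z→3,k→2,u→2 3:7→6,z→3,k→3,u→4 4:7→4,z→4,k→4,u→4 5:7→5,z→7,k→5,u→8 6:7→6,z→7,k→6,u→4 7:7→7,z→7,k→4,u→4 8:7→4,z→9,k→8,u→8 9:7→4,z→9,k→4,u→4 (ε-aug+det+¬).
'zu': |S_i|=[17, 11, 2] end={s14,s34} — reject; 2/2 deletions ∈↓L.
'k7zk': run [17, 15, 11, 6, 1] end={s14} rej; 4/4 deletions ∈↓L.
'k7u7': N↓-sim [17, 15, 11, 5, 1] end={s14} rej; 4/4 del acc.
3 minimals (antichain).

Antichain: [zu, k7zk, k7u7].


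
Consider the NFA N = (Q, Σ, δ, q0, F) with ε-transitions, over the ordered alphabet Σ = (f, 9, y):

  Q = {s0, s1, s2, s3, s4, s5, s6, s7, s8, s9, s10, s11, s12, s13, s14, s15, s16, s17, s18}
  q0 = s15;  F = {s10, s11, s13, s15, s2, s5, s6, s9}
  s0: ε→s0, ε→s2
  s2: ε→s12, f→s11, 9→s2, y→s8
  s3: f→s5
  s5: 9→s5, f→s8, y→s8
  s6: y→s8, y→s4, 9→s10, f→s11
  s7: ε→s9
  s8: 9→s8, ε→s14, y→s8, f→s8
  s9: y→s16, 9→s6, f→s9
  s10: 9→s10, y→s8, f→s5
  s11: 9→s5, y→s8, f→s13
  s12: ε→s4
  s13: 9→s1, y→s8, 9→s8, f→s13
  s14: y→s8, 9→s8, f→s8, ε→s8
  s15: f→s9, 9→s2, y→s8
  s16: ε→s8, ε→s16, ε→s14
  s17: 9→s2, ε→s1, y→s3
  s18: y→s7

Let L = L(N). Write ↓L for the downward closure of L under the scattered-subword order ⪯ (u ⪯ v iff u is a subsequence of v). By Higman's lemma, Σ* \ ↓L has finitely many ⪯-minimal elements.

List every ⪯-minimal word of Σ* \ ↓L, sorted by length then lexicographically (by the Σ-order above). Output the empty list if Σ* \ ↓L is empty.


A = [y, 9ff9, 9f9f, f99ff].

|Q|=19, |F|=8, |δ|=47 (11 ε).
min D↑ (9 st, q0=0, F={3}): 0:f→1,9→2,y→3 1:f→1,9→4,y→3 2:f→5,9→2,y→3 3:f→3,9→3,y→3 4:f→5,9→6,y→3 5:f→7,9→8,y→3 6:f→8,9→6,y→3 7:f→7,9→3,y→3 8:f→3,9→8,y→3 [Hopcroft].
'y': run [14, 4] end={s14,s16,s4,s8} — reject; 1/1 deletions ∈↓L.
'9ff9': N↓-sim [14, 11, 6, 4, 3] end={s1,s14,s8} ∉↓L; 4/4 single-dels accept.
'9f9f': N↓-sim [14, 11, 6, 4, 2] end={s14,s8} ∉↓L; 4/4 del acc.
'f99ff': run [14, 11, 9, 5, 3, 2] end={s14,s8} — reject; 5/5 deletions ∈↓L.
4 words, ⪯-incomp.


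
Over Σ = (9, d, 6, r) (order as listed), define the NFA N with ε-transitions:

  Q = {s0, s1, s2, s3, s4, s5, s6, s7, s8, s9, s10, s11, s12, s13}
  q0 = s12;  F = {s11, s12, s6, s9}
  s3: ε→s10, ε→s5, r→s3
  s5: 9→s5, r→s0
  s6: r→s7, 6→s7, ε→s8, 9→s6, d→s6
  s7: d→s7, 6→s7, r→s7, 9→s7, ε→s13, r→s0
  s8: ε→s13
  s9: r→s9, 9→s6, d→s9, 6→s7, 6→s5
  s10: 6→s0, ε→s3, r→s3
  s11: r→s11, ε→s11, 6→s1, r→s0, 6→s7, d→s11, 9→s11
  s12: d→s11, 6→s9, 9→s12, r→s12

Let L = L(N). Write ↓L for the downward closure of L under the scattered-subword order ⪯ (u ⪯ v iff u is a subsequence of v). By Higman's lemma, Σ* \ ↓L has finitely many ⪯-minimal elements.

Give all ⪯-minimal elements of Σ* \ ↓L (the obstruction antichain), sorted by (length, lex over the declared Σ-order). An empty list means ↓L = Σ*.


|Q|=14, |F|=4, |δ|=36 (7 ε).
min D↑ (5 st, q0=0, F={3}): 0:9→0,d→1,6→2,r→0 1:9→1,d→1,6→3,r→1 2:9→4,d→2,6→3,r→2 3:9→3,d→3,6→3,r→3 4:9→4,d→4,6→3,r→3 [Hopcroft].
'd6': |S_i|=[10, 9, 5] end={s0,s1,s13,s5,s7} ∉↓L; 2/2 single-dels accept.
'66': N↓-sim [10, 8, 4] end={s0,s13,s5,s7} rej; 2/2 del acc.
'69r': N↓-sim [10, 8, 6, 3] end={s0,s13,s7} rej; 3/3 del acc.
3 words, ⪯-incomp.

Antichain: [d6, 66, 69r].


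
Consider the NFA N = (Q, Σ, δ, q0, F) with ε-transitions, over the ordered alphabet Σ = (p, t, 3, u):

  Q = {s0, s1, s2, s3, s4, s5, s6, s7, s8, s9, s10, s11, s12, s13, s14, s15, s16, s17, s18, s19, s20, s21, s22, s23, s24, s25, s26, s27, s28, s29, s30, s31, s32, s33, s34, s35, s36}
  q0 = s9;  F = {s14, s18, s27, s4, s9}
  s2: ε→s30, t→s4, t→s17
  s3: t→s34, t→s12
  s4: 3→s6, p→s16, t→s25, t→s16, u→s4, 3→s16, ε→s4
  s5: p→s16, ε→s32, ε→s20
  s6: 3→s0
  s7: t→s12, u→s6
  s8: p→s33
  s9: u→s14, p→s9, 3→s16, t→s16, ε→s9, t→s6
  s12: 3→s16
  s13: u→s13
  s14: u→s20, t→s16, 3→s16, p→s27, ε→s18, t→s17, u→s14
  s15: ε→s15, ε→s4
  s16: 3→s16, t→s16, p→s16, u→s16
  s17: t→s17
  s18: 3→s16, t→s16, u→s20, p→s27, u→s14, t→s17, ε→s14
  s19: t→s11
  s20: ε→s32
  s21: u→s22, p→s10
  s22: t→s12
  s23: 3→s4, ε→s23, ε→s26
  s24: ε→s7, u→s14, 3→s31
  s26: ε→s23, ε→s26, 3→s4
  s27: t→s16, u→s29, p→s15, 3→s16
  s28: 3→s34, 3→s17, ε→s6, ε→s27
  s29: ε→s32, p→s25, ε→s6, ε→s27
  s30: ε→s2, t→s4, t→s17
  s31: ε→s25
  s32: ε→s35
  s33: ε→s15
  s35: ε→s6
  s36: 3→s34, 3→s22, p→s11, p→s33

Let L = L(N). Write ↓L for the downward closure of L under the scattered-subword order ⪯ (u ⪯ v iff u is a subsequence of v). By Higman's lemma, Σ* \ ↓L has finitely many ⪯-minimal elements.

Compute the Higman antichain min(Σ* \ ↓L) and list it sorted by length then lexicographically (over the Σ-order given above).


|Q|=37, |F|=5, |δ|=85 (25 ε).
min D↑ (5 st, q0=0, F={1}): 0:p→0,t→1,3→1,u→2 1:p→1,t→1,3→1,u→1 2:p→3,t→1,3→1,u→2 3:p→4,t→1,3→1,u→3 4:p→1,t→1,3→1,u→4.
't': N↓-sim [15, 5] end={s0,s16,s17,s25,s6} — reject; 1/1 deletions ∈↓L.
'3': N↓-sim [15, 3] end={s0,s16,s6} rej; 1/1 del acc.
'uppp': N↓-sim [15, 14, 10, 6, 1] end={s16} rej; 4/4 deletions ∈↓L.
3 minimals (antichain).

Antichain: [t, 3, uppp].


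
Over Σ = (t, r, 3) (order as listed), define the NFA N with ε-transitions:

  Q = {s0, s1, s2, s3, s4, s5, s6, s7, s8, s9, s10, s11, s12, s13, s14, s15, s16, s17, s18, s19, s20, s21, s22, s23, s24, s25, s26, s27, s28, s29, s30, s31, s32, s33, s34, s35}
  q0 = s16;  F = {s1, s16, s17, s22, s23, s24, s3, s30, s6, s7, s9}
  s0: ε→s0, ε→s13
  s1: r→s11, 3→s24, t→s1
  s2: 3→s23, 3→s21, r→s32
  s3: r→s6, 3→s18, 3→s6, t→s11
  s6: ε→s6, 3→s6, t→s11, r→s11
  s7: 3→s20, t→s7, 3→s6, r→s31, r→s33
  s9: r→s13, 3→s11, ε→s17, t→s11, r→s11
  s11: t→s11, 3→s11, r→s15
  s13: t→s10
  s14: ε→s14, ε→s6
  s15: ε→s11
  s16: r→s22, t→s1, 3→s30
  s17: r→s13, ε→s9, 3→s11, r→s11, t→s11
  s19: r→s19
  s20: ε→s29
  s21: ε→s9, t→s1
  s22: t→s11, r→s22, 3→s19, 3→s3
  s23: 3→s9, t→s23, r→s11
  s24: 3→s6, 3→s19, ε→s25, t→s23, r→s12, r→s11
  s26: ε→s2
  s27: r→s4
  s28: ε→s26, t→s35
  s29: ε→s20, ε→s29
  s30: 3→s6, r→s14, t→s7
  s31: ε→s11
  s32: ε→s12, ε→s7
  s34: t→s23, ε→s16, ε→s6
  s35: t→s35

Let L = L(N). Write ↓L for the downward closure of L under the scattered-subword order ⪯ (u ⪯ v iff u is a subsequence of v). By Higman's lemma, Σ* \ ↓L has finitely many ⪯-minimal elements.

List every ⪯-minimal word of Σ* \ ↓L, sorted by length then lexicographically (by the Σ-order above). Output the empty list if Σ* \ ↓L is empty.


min(Σ*\↓L) = [tr, rt, 3rr, 33t, 33r, t3t33].

|Q|=36, |F|=11, |δ|=74 (20 ε).
min D↑ (11 st, q0=0, F={4}): 0:t→1,r→2,3→3 1:t→1,r→4,3→5 2:t→4,r→2,3→6 3:t→7,r→8,3→8 4:t→4,r→4,3→4 5:t→9,r→4,3→8 6:t→4,r→8,3→8 7:t→7,r→4,3→8 8:t→4,r→4,3→8 9:t→9,r→4,3→10 10:t→4,r→4,3→4 [Hopcroft].
'tr': run [24, 18, 8] end={s10,s11,s12,s13,s15,s19,s31,s33} rej; 2/2 del acc.
'rt': |S_i|=[24, 13, 3] end={s10,s11,s15} — reject; 2/2 deletions ∈↓L.
'3rr': |S_i|=[24, 21, 10, 3] end={s11,s15,s19} rej; 3/3 del acc.
'33t': N↓-sim [24, 21, 11, 3] end={s10,s11,s15} rej; 3/3 deletions ∈↓L.
'33r': N↓-sim [24, 21, 11, 5] end={s10,s11,s13,s15,s19} rej; 3/3 single-dels accept.
't3t33': run [24, 18, 14, 7, 6, 2] end={s11,s15} ∉↓L; 5/5 deletions ∈↓L.
6 obstructions.


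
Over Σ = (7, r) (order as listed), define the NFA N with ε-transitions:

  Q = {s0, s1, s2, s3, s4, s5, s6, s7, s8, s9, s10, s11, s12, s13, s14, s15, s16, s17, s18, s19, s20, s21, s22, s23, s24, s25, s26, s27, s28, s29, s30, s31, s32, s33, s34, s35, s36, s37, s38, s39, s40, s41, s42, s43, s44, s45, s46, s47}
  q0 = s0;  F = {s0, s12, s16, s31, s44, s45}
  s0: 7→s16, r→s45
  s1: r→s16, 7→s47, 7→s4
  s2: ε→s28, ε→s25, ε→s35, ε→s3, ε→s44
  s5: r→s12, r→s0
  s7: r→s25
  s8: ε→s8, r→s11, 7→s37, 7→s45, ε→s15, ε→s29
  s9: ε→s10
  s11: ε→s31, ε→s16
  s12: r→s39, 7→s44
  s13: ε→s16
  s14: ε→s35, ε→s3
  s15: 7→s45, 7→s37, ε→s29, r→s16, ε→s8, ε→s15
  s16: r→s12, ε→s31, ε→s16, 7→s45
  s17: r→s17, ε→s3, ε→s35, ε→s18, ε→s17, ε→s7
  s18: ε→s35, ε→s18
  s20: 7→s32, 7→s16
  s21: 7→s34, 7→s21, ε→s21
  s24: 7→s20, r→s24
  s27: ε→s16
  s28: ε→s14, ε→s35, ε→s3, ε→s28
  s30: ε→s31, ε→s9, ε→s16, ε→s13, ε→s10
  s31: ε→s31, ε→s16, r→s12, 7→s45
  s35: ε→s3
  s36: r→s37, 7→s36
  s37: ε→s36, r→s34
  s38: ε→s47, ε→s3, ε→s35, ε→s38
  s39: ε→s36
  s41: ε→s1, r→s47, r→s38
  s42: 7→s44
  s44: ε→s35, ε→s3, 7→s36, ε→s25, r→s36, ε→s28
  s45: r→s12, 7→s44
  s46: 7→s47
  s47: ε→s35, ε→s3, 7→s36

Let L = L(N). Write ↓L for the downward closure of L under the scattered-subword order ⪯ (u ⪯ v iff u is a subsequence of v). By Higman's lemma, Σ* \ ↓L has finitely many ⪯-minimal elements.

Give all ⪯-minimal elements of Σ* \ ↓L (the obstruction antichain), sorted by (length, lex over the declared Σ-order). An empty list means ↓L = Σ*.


A = [7rr, r77, r7r, rrr, 7777, 777r].

|Q|=48, |F|=6, |δ|=92 (53 ε).
min D↑ (6 st, q0=0, F={5}): 0:7→1,r→2 1:7→2,r→3 2:7→4,r→3 3:7→4,r→5 4:7→5,r→5 5:7→5,r→5 [Hopcroft].
'7rr': run [15, 14, 11, 4] end={s34,s36,s37,s39} — reject; 3/3 single-dels accept.
'r77': run [15, 12, 9, 3] end={s34,s36,s37} rej; 3/3 single-dels accept.
'r7r': |S_i|=[15, 12, 9, 3] end={s34,s36,s37} rej; 3/3 del acc.
'rrr': run [15, 12, 11, 4] end={s34,s36,s37,s39} ∉↓L; 3/3 single-dels accept.
'7777': run [15, 14, 12, 9, 3] end={s34,s36,s37} ∉↓L; 4/4 del acc.
'777r': run [15, 14, 12, 9, 3] end={s34,s36,s37} — reject; 4/4 deletions ∈↓L.
6 words, ⪯-incomp.


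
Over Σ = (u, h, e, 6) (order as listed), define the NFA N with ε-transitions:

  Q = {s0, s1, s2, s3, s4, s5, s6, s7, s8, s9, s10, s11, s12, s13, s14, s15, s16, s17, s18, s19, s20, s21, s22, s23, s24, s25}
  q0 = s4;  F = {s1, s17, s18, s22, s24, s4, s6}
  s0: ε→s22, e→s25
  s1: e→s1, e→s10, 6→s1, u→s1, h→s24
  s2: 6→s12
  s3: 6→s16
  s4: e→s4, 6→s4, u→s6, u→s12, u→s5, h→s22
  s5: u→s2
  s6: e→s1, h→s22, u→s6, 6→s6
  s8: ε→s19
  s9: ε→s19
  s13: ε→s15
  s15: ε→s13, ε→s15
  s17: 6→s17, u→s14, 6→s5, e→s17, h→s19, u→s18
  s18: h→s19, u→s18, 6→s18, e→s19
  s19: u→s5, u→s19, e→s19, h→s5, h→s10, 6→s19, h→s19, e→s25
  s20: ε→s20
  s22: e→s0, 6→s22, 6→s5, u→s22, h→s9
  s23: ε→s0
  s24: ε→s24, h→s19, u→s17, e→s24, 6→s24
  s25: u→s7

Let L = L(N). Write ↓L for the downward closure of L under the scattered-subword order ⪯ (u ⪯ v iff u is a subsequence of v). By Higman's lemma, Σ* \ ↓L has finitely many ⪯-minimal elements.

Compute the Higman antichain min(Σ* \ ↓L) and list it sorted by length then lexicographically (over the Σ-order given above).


|Q|=26, |F|=7, |δ|=56 (9 ε).
min D↑ (8 st, q0=0, F={4}): 0:u→1,h→2,e→0,6→0 1:u→1,h→2,e→3,6→1 2:u→2,h→4,e→2,6→2 3:u→3,h→5,e→3,6→3 4:u→4,h→4,e→4,6→4 5:u→6,h→4,e→5,6→5 6:u→7,h→4,e→6,6→6 7:u→7,h→4,e→4,6→7.
'hh': |S_i|=[17, 14, 8] end={s10,s12,s19,s2,s25,s5,s7,s9} — reject; 2/2 del acc.
'uehuue': N↓-sim [17, 16, 15, 12, 10, 9, 7] end={s10,s12,s19,s2,s25,s5,s7} ∉↓L; 6/6 deletions ∈↓L.
2 obstructions.

min(Σ*\↓L) = [hh, uehuue].


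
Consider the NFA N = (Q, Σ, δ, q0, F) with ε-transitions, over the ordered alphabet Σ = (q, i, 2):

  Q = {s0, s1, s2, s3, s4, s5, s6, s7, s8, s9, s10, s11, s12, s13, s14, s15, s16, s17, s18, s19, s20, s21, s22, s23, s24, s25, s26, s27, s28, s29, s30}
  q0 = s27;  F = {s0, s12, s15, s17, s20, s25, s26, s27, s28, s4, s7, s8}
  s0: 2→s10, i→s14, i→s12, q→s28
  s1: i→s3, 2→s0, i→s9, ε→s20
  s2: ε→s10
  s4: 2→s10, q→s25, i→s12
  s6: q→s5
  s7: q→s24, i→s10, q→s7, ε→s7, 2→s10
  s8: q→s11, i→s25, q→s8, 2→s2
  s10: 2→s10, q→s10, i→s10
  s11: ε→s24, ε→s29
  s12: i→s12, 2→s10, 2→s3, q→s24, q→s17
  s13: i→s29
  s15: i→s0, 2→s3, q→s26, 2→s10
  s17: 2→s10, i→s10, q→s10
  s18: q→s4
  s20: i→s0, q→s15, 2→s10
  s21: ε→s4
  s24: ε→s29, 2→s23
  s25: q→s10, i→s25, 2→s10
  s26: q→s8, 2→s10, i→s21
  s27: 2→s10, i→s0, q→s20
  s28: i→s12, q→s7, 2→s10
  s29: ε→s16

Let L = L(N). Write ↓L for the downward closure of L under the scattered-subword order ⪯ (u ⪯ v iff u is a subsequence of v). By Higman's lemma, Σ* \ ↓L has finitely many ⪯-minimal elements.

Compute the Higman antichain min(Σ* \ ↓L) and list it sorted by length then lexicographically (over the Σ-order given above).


|Q|=31, |F|=12, |δ|=60 (8 ε).
min D↑ (13 st, q0=0, F={3}): 0:q→1,i→2,2→3 1:q→4,i→2,2→3 2:q→5,i→6,2→3 3:q→3,i→3,2→3 4:q→7,i→2,2→3 5:q→8,i→6,2→3 6:q→9,i→6,2→3 7:q→10,i→11,2→3 8:q→8,i→3,2→3 9:q→3,i→3,2→3 10:q→10,i→12,2→3 11:q→12,i→6,2→3 12:q→3,i→12,2→3 [Hopcroft].
'2': N↓-sim [22, 4] end={s10,s2,s23,s3} ∉↓L; 1/1 del acc.
'iqqi': run [22, 15, 11, 7, 1] end={s10} — reject; 4/4 del acc.
'iiqq': |S_i|=[22, 15, 10, 6, 1] end={s10} rej; 4/4 single-dels accept.
'iiqi': |S_i|=[22, 15, 10, 6, 1] end={s10} rej; 4/4 del acc.
'qqqqiq': N↓-sim [22, 21, 20, 17, 11, 2, 1] end={s10} ∉↓L; 6/6 single-dels accept.
'qqqiqq': |S_i|=[22, 21, 20, 17, 11, 7, 1] end={s10} — reject; 6/6 single-dels accept.
6 minimals (antichain).

min(Σ*\↓L) = [2, iqqi, iiqq, iiqi, qqqqiq, qqqiqq].


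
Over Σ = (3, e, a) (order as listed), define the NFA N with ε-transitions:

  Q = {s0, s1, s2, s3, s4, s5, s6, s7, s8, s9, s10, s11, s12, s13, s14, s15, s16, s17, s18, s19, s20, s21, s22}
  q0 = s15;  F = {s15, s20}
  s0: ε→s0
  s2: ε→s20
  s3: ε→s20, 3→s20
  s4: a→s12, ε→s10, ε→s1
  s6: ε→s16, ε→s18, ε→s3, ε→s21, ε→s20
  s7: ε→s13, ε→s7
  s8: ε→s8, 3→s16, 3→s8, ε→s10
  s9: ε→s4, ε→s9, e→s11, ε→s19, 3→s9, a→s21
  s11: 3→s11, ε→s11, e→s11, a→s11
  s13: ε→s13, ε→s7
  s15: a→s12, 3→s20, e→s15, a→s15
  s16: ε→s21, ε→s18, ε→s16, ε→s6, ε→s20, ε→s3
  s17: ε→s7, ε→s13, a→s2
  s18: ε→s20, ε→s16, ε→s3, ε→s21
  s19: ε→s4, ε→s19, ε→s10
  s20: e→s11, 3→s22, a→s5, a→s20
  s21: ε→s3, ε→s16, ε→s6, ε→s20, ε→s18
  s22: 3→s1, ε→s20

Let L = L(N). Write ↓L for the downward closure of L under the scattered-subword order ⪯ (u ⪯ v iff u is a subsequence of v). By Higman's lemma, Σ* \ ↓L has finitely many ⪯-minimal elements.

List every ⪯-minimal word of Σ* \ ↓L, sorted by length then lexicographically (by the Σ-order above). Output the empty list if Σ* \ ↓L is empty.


|Q|=23, |F|=2, |δ|=61 (41 ε).
min D↑ (3 st, q0=0, F={2}): 0:3→1,e→0,a→0 1:3→1,e→2,a→1 2:3→2,e→2,a→2 [Hopcroft].
'3e': run [7, 5, 1] end={s11} — reject; 2/2 single-dels accept.
1 words, ⪯-incomp.

Antichain: [3e].


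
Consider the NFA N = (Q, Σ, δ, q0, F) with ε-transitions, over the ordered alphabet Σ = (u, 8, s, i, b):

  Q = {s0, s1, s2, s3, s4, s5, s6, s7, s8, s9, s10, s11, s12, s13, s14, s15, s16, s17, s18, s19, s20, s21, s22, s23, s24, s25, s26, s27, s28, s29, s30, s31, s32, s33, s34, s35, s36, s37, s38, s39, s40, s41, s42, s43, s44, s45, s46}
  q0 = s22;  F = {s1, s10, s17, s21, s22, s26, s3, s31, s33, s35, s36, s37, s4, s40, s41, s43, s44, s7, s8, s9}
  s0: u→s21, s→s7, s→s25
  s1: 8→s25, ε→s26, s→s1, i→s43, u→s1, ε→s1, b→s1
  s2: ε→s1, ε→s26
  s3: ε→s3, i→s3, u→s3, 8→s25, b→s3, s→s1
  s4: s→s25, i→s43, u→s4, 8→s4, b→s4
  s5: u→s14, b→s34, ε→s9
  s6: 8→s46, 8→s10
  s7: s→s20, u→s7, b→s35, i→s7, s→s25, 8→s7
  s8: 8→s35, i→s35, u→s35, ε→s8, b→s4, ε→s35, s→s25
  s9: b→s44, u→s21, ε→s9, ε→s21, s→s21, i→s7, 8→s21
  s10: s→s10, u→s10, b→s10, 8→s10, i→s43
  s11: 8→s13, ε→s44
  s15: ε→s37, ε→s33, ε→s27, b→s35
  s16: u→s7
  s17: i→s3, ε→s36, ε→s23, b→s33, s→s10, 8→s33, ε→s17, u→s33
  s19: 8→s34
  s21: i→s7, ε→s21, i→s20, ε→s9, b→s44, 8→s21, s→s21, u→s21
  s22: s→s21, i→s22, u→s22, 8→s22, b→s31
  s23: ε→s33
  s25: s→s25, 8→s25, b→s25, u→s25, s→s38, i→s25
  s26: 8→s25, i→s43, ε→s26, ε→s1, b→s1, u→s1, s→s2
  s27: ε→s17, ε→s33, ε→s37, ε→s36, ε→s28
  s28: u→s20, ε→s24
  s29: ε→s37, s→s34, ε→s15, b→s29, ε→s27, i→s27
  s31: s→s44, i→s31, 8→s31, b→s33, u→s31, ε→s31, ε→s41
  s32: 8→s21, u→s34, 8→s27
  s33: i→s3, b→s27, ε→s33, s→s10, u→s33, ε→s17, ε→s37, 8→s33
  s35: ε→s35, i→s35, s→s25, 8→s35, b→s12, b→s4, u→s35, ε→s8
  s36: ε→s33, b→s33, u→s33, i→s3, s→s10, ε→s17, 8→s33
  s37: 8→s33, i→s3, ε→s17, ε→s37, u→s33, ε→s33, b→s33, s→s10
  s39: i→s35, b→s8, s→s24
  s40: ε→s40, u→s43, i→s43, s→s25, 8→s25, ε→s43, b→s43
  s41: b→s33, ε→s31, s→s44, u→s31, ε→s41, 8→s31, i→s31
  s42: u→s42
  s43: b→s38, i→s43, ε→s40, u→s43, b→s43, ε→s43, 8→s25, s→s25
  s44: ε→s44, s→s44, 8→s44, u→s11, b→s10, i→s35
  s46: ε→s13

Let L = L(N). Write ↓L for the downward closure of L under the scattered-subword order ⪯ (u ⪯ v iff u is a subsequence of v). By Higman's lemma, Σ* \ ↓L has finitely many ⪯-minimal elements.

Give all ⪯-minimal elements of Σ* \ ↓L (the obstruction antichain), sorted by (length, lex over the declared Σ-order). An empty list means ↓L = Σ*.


A = [sis, bbi8].

|Q|=47, |F|=20, |δ|=183 (51 ε).
min D↑ (13 st, q0=0, F={6}): 0:u→0,8→0,s→1,i→0,b→2 1:u→1,8→1,s→1,i→3,b→4 2:u→2,8→2,s→4,i→2,b→5 3:u→3,8→3,s→6,i→3,b→7 4:u→4,8→4,s→4,i→7,b→8 5:u→5,8→5,s→8,i→9,b→5 6:u→6,8→6,s→6,i→6,b→6 7:u→7,8→7,s→6,i→7,b→10 8:u→8,8→8,s→8,i→11,b→8 9:u→9,8→6,s→12,i→9,b→9 10:u→10,8→10,s→6,i→11,b→10 11:u→11,8→6,s→6,i→11,b→11 12:u→12,8→6,s→12,i→11,b→12.
'sis': N↓-sim [31, 19, 10, 3] end={s20,s25,s38} — reject; 3/3 single-dels accept.
'bbi8': run [31, 27, 20, 8, 2] end={s25,s38} ∉↓L; 4/4 deletions ∈↓L.
2 minimals (antichain).


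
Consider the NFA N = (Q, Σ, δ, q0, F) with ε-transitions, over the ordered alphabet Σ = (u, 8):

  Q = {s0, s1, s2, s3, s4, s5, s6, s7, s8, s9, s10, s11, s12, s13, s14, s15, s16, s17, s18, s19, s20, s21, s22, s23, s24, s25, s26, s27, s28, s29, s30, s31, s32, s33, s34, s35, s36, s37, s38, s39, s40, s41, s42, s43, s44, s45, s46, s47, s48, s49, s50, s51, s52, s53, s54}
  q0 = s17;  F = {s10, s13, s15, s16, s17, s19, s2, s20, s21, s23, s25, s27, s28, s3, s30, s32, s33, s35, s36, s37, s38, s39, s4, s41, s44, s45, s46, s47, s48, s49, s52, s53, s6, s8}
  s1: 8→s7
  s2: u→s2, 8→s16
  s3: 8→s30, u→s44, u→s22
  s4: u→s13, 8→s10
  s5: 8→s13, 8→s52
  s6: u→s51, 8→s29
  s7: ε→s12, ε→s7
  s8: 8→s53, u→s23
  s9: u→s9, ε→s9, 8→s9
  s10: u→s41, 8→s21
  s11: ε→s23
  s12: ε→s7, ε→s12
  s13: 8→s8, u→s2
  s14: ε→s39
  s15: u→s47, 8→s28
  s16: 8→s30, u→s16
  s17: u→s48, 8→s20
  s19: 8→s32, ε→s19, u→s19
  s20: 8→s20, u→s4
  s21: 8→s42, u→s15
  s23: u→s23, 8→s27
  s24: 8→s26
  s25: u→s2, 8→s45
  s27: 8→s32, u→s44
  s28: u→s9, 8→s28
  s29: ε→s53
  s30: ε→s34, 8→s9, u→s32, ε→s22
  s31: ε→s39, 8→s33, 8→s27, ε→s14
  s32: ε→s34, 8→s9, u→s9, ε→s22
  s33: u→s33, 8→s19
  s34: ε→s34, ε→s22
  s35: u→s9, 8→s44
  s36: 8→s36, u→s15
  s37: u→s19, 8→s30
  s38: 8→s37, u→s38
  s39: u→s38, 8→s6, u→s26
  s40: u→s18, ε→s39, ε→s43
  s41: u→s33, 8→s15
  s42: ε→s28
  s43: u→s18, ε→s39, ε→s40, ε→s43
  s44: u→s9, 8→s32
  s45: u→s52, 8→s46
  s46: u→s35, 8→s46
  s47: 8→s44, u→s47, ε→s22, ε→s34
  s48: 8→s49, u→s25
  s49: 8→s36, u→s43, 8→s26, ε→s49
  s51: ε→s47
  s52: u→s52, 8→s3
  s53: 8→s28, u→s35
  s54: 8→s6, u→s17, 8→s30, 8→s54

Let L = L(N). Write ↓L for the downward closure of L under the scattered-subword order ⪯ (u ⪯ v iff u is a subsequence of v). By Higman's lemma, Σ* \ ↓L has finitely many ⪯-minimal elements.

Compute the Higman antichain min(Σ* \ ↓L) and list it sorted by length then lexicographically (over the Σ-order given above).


A = [uuu888, uu88uu, u88u8u, 8u888u].

|Q|=55, |F|=34, |δ|=112 (27 ε).
min D↑ (35 st, q0=0, F={31}): 0:u→1,8→2 1:u→3,8→4 2:u→5,8→2 3:u→6,8→7 4:u→8,8→9 5:u→10,8→11 6:u→6,8→12 7:u→13,8→14 8:u→15,8→16 9:u→17,8→9 10:u→6,8→18 11:u→19,8→20 12:u→12,8→21 13:u→13,8→22 14:u→23,8→14 15:u→15,8→24 16:u→25,8→26 17:u→25,8→27 18:u→28,8→26 19:u→29,8→17 20:u→17,8→27 21:u→30,8→31 22:u→32,8→21 23:u→31,8→32 24:u→33,8→21 25:u→25,8→32 26:u→23,8→27 27:u→31,8→27 28:u→28,8→34 29:u→29,8→33 30:u→31,8→31 31:u→31,8→31 32:u→31,8→30 33:u→33,8→30 34:u→32,8→30.
'uuu888': |S_i|=[44, 42, 35, 21, 11, 5, 1] end={s9} rej; 6/6 del acc.
'uu88uu': |S_i|=[44, 42, 35, 24, 13, 6, 1] end={s9} — reject; 6/6 single-dels accept.
'u88u8u': |S_i|=[44, 42, 37, 23, 11, 6, 1] end={s9} ∉↓L; 6/6 deletions ∈↓L.
'8u888u': |S_i|=[44, 41, 36, 26, 16, 7, 1] end={s9} rej; 6/6 deletions ∈↓L.
4 words, ⪯-incomp.
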